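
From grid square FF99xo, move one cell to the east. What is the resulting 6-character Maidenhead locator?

Longitude subsquare x = 23; +1 → 24, wraps to 0 = a, carry into square.
Longitude square 9; +1 → 10, wraps to 0, carry into field.
Longitude field F = 5; +1 → 6 = G.
The latitude characters are unchanged.

GF09ao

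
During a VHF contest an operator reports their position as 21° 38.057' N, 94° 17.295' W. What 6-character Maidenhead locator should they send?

Shift to the Maidenhead origin (180°W, 90°S): lon 85.7117, lat 111.6343.
Field (20°×10°, letters A–R): 85.7117/20 → 4 → E, 111.6343/10 → 11 → L; chars EL.
Square (2°×1°, digits 0–9): 5.7117/2 → 2, 1.6343/1 → 1; chars 21.
Subsquare (5′×2.5′, letters a–x): 1.7117/0.0833333 → 20 → u, 0.6343/0.0416667 → 15 → p; chars up.

EL21up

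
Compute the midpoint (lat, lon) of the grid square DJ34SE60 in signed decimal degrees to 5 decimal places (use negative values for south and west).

Field D=3, J=9: +3·20° lon, +9·10° lat → SW at lon -120°, lat 0°.
Square 3, 4: +3·2° lon, +4·1° lat → SW at lon -114°, lat 4°.
Subsquare s=18, e=4: +18·0.0833333° lon, +4·0.0416667° lat → SW at lon -112.5°, lat 4.16667°.
Extended square 6, 0: +6·0.00833333° lon, +0·0.00416667° lat → SW at lon -112.45°, lat 4.16667°.
Cell spans 0.00833333° lon × 0.00416667° lat. Centre is SW corner plus half of each.
latitude 4.16875, longitude -112.44583.

4.16875, -112.44583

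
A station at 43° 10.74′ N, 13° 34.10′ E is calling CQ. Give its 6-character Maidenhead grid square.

JN63se

Offset from 180°W / 90°S: lon 193.5683°, lat 133.1790°.
Field: lon ⌊193.5683/20⌋ = 9 → J; lat ⌊133.1790/10⌋ = 13 → N.
Square: lon ⌊13.5683/2⌋ = 6; lat ⌊3.1790/1⌋ = 3.
Subsquare: lon ⌊1.5683/0.0833333⌋ = 18 → s; lat ⌊0.1790/0.0416667⌋ = 4 → e.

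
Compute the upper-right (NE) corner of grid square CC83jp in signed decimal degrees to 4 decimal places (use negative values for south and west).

-66.3333, -123.1667

Field C=2, C=2: +2·20° lon, +2·10° lat → SW at lon -140°, lat -70°.
Square 8, 3: +8·2° lon, +3·1° lat → SW at lon -124°, lat -67°.
Subsquare j=9, p=15: +9·0.0833333° lon, +15·0.0416667° lat → SW at lon -123.25°, lat -66.375°.
Cell spans 0.0833333° lon × 0.0416667° lat. NE corner is SW corner plus one full cell.
latitude -66.3333, longitude -123.1667.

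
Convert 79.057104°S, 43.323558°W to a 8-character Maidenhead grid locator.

GB80iw16

Shift to the Maidenhead origin (180°W, 90°S): lon 136.67644, lat 10.94290.
Field: 136.67644/20 → 6 → G, 10.94290/10 → 1 → B; chars GB.
Square: 16.67644/2 → 8, 0.94290/1 → 0; chars 80.
Subsquare: 0.67644/0.0833333 → 8 → i, 0.94290/0.0416667 → 22 → w; chars iw.
Extended square: 0.00978/0.00833333 → 1, 0.02623/0.00416667 → 6; chars 16.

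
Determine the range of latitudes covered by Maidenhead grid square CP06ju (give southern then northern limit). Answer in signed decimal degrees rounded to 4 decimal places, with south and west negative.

Field C=2, P=15: +2·20° lon, +15·10° lat → SW at lon -140°, lat 60°.
Square 0, 6: +0·2° lon, +6·1° lat → SW at lon -140°, lat 66°.
Subsquare j=9, u=20: +9·0.0833333° lon, +20·0.0416667° lat → SW at lon -139.25°, lat 66.8333°.
Cell spans 0.0833333° lon × 0.0416667° lat.
south 66.8333, north 66.8750.

66.8333, 66.8750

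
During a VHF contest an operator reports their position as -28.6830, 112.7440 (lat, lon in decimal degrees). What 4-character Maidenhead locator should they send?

OG61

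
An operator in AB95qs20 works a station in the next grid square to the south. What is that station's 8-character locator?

AB95qr29

Latitude extended square 0; −1 → -1, wraps to 9, carry into subsquare.
Latitude subsquare s = 18; −1 → 17 = r.
The longitude characters are unchanged.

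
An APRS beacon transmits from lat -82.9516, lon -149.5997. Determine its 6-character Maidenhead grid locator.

Add 180° to longitude and 90° to latitude: 30.4003, 7.0484.
Field: lon ⌊30.4003/20⌋ = 1 → B; lat ⌊7.0484/10⌋ = 0 → A.
Square: lon ⌊10.4003/2⌋ = 5; lat ⌊7.0484/1⌋ = 7.
Subsquare: lon ⌊0.4003/0.0833333⌋ = 4 → e; lat ⌊0.0484/0.0416667⌋ = 1 → b.

BA57eb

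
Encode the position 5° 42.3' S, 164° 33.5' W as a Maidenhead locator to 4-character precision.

Offset from 180°W / 90°S: lon 15.44°, lat 84.30°.
Field: lon ⌊15.44/20⌋ = 0 → A; lat ⌊84.30/10⌋ = 8 → I.
Square: lon ⌊15.44/2⌋ = 7; lat ⌊4.30/1⌋ = 4.

AI74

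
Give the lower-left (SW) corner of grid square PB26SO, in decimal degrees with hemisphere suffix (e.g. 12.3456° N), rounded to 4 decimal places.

Field P=15, B=1: +15·20° lon, +1·10° lat → SW at lon 120°, lat -80°.
Square 2, 6: +2·2° lon, +6·1° lat → SW at lon 124°, lat -74°.
Subsquare s=18, o=14: +18·0.0833333° lon, +14·0.0416667° lat → SW at lon 125.5°, lat -73.4167°.
latitude 73.4167° S, longitude 125.5000° E.

73.4167° S, 125.5000° E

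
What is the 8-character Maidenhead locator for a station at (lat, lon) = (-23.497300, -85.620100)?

EG76em50

Add 180° to longitude and 90° to latitude: 94.37990, 66.50270.
Field: 94.37990/20 → 4 → E, 66.50270/10 → 6 → G; chars EG.
Square: 14.37990/2 → 7, 6.50270/1 → 6; chars 76.
Subsquare: 0.37990/0.0833333 → 4 → e, 0.50270/0.0416667 → 12 → m; chars em.
Extended square: 0.04657/0.00833333 → 5, 0.00270/0.00416667 → 0; chars 50.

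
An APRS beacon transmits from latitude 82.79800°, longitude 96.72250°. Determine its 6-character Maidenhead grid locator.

NR82it

Shift to the Maidenhead origin (180°W, 90°S): lon 276.7225, lat 172.7980.
Field (20°×10°, letters A–R): 276.7225/20 → 13 → N, 172.7980/10 → 17 → R; chars NR.
Square (2°×1°, digits 0–9): 16.7225/2 → 8, 2.7980/1 → 2; chars 82.
Subsquare (5′×2.5′, letters a–x): 0.7225/0.0833333 → 8 → i, 0.7980/0.0416667 → 19 → t; chars it.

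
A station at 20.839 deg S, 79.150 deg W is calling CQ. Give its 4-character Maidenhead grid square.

FG09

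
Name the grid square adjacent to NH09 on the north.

NI00

Latitude square 9; +1 → 10, wraps to 0, carry into field.
Latitude field H = 7; +1 → 8 = I.
The longitude characters are unchanged.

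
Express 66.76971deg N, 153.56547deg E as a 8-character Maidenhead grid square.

QP66ss74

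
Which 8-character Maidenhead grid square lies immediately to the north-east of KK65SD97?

KK65td08

Longitude extended square 9; +1 → 10, wraps to 0, carry into subsquare.
Longitude subsquare s = 18; +1 → 19 = t.
Latitude extended square 7; +1 → 8.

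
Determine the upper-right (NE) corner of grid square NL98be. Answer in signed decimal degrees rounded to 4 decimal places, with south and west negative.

Field N=13, L=11: +13·20° lon, +11·10° lat → SW at lon 80°, lat 20°.
Square 9, 8: +9·2° lon, +8·1° lat → SW at lon 98°, lat 28°.
Subsquare b=1, e=4: +1·0.0833333° lon, +4·0.0416667° lat → SW at lon 98.0833°, lat 28.1667°.
Cell spans 0.0833333° lon × 0.0416667° lat. NE corner is SW corner plus one full cell.
latitude 28.2083, longitude 98.1667.

28.2083, 98.1667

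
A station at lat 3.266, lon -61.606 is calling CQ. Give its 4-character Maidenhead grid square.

Offset from 180°W / 90°S: lon 118.39°, lat 93.27°.
Field: lon ⌊118.39/20⌋ = 5 → F; lat ⌊93.27/10⌋ = 9 → J.
Square: lon ⌊18.39/2⌋ = 9; lat ⌊3.27/1⌋ = 3.

FJ93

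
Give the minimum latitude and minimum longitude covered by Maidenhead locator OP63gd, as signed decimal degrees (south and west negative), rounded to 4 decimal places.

63.1250, 112.5000

Field O=14, P=15: +14·20° lon, +15·10° lat → SW at lon 100°, lat 60°.
Square 6, 3: +6·2° lon, +3·1° lat → SW at lon 112°, lat 63°.
Subsquare g=6, d=3: +6·0.0833333° lon, +3·0.0416667° lat → SW at lon 112.5°, lat 63.125°.
latitude 63.1250, longitude 112.5000.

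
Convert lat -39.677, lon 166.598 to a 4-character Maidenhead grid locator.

Offset from 180°W / 90°S: lon 346.60°, lat 50.32°.
Field (20°×10°, letters A–R): lon ⌊346.60/20⌋ = 17 → R; lat ⌊50.32/10⌋ = 5 → F.
Square (2°×1°, digits 0–9): lon ⌊6.60/2⌋ = 3; lat ⌊0.32/1⌋ = 0.

RF30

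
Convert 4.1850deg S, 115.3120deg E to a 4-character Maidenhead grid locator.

OI75

Add 180° to longitude and 90° to latitude: 295.31, 85.81.
Field: lon ⌊295.31/20⌋ = 14 → O; lat ⌊85.81/10⌋ = 8 → I.
Square: lon ⌊15.31/2⌋ = 7; lat ⌊5.81/1⌋ = 5.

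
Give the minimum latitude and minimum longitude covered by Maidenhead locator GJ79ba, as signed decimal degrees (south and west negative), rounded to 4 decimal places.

Field G=6, J=9: +6·20° lon, +9·10° lat → SW at lon -60°, lat 0°.
Square 7, 9: +7·2° lon, +9·1° lat → SW at lon -46°, lat 9°.
Subsquare b=1, a=0: +1·0.0833333° lon, +0·0.0416667° lat → SW at lon -45.9167°, lat 9°.
latitude 9.0000, longitude -45.9167.

9.0000, -45.9167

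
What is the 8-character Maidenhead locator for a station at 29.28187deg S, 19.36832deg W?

IG00hr52

Offset from 180°W / 90°S: lon 160.63168°, lat 60.71813°.
Field: lon ⌊160.63168/20⌋ = 8 → I; lat ⌊60.71813/10⌋ = 6 → G.
Square: lon ⌊0.63168/2⌋ = 0; lat ⌊0.71813/1⌋ = 0.
Subsquare: lon ⌊0.63168/0.0833333⌋ = 7 → h; lat ⌊0.71813/0.0416667⌋ = 17 → r.
Extended square: lon ⌊0.04835/0.00833333⌋ = 5; lat ⌊0.00980/0.00416667⌋ = 2.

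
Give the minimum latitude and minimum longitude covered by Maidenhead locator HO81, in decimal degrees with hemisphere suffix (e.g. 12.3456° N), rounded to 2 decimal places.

51.00° N, 24.00° W

Field H=7, O=14: +7·20° lon, +14·10° lat → SW at lon -40°, lat 50°.
Square 8, 1: +8·2° lon, +1·1° lat → SW at lon -24°, lat 51°.
latitude 51.00° N, longitude 24.00° W.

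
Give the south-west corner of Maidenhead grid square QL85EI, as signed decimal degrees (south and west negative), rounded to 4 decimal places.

25.3333, 156.3333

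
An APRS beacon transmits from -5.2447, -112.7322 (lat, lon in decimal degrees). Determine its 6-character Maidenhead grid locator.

DI34ps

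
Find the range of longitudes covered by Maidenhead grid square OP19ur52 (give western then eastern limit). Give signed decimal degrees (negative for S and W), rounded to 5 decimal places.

103.70833, 103.71667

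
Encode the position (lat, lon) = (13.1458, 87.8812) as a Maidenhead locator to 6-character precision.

Offset from 180°W / 90°S: lon 267.8812°, lat 103.1458°.
Field (20°×10°, letters A–R): 267.8812/20 → 13 → N, 103.1458/10 → 10 → K; chars NK.
Square (2°×1°, digits 0–9): 7.8812/2 → 3, 3.1458/1 → 3; chars 33.
Subsquare (5′×2.5′, letters a–x): 1.8812/0.0833333 → 22 → w, 0.1458/0.0416667 → 3 → d; chars wd.

NK33wd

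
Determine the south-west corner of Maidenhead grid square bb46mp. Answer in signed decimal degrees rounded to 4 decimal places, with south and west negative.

-73.3750, -151.0000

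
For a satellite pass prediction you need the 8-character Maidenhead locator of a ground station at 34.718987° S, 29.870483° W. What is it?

Offset from 180°W / 90°S: lon 150.12952°, lat 55.28101°.
Field: lon ⌊150.12952/20⌋ = 7 → H; lat ⌊55.28101/10⌋ = 5 → F.
Square: lon ⌊10.12952/2⌋ = 5; lat ⌊5.28101/1⌋ = 5.
Subsquare: lon ⌊0.12952/0.0833333⌋ = 1 → b; lat ⌊0.28101/0.0416667⌋ = 6 → g.
Extended square: lon ⌊0.04618/0.00833333⌋ = 5; lat ⌊0.03101/0.00416667⌋ = 7.

HF55bg57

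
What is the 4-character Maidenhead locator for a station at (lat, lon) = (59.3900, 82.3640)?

Shift to the Maidenhead origin (180°W, 90°S): lon 262.36, lat 149.39.
Field: lon ⌊262.36/20⌋ = 13 → N; lat ⌊149.39/10⌋ = 14 → O.
Square: lon ⌊2.36/2⌋ = 1; lat ⌊9.39/1⌋ = 9.

NO19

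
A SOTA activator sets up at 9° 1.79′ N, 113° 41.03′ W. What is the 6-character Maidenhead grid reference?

Offset from 180°W / 90°S: lon 66.3162°, lat 99.0298°.
Field: 66.3162/20 → 3 → D, 99.0298/10 → 9 → J; chars DJ.
Square: 6.3162/2 → 3, 9.0298/1 → 9; chars 39.
Subsquare: 0.3162/0.0833333 → 3 → d, 0.0298/0.0416667 → 0 → a; chars da.

DJ39da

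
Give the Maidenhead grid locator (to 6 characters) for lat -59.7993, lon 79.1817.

MD90oe

Shift to the Maidenhead origin (180°W, 90°S): lon 259.1817, lat 30.2007.
Field (20°×10°, letters A–R): lon ⌊259.1817/20⌋ = 12 → M; lat ⌊30.2007/10⌋ = 3 → D.
Square (2°×1°, digits 0–9): lon ⌊19.1817/2⌋ = 9; lat ⌊0.2007/1⌋ = 0.
Subsquare (5′×2.5′, letters a–x): lon ⌊1.1817/0.0833333⌋ = 14 → o; lat ⌊0.2007/0.0416667⌋ = 4 → e.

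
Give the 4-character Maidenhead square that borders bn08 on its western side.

Longitude square 0; −1 → -1, wraps to 9, carry into field.
Longitude field B = 1; −1 → 0 = A.
The latitude characters are unchanged.

AN98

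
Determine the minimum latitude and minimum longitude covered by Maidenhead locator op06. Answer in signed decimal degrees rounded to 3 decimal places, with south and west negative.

66.000, 100.000

Field O=14, P=15: +14·20° lon, +15·10° lat → SW at lon 100°, lat 60°.
Square 0, 6: +0·2° lon, +6·1° lat → SW at lon 100°, lat 66°.
latitude 66.000, longitude 100.000.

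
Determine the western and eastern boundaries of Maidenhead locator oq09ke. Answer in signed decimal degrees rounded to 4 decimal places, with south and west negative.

100.8333, 100.9167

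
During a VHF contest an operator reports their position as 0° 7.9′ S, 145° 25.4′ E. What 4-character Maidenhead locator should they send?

QI29

Add 180° to longitude and 90° to latitude: 325.42, 89.87.
Field: 325.42/20 → 16 → Q, 89.87/10 → 8 → I; chars QI.
Square: 5.42/2 → 2, 9.87/1 → 9; chars 29.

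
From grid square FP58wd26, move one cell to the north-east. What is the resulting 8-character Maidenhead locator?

FP58wd37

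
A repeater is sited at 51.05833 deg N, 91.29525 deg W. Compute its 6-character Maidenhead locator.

Add 180° to longitude and 90° to latitude: 88.7048, 141.0583.
Field: lon ⌊88.7048/20⌋ = 4 → E; lat ⌊141.0583/10⌋ = 14 → O.
Square: lon ⌊8.7048/2⌋ = 4; lat ⌊1.0583/1⌋ = 1.
Subsquare: lon ⌊0.7048/0.0833333⌋ = 8 → i; lat ⌊0.0583/0.0416667⌋ = 1 → b.

EO41ib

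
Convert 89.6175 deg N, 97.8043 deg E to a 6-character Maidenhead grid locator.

NR89vo

Add 180° to longitude and 90° to latitude: 277.8043, 179.6175.
Field: 277.8043/20 → 13 → N, 179.6175/10 → 17 → R; chars NR.
Square: 17.8043/2 → 8, 9.6175/1 → 9; chars 89.
Subsquare: 1.8043/0.0833333 → 21 → v, 0.6175/0.0416667 → 14 → o; chars vo.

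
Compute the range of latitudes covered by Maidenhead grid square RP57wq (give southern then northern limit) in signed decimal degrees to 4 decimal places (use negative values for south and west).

67.6667, 67.7083

Field R=17, P=15: +17·20° lon, +15·10° lat → SW at lon 160°, lat 60°.
Square 5, 7: +5·2° lon, +7·1° lat → SW at lon 170°, lat 67°.
Subsquare w=22, q=16: +22·0.0833333° lon, +16·0.0416667° lat → SW at lon 171.833°, lat 67.6667°.
Cell spans 0.0833333° lon × 0.0416667° lat.
south 67.6667, north 67.7083.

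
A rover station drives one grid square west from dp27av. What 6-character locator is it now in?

Longitude subsquare a = 0; −1 → -1, wraps to 23 = x, carry into square.
Longitude square 2; −1 → 1.
The latitude characters are unchanged.

DP17xv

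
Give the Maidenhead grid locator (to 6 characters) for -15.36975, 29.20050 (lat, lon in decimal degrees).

KH44op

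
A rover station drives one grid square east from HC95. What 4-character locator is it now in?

IC05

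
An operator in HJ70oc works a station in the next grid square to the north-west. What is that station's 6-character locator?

Longitude subsquare o = 14; −1 → 13 = n.
Latitude subsquare c = 2; +1 → 3 = d.

HJ70nd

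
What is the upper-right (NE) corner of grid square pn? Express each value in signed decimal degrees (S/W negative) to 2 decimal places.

50.00, 140.00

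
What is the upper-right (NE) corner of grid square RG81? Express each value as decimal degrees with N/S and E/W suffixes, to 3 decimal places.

28.000° S, 178.000° E

Field R=17, G=6: +17·20° lon, +6·10° lat → SW at lon 160°, lat -30°.
Square 8, 1: +8·2° lon, +1·1° lat → SW at lon 176°, lat -29°.
Cell spans 2° lon × 1° lat. NE corner is SW corner plus one full cell.
latitude 28.000° S, longitude 178.000° E.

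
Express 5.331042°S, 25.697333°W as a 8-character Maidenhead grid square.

Shift to the Maidenhead origin (180°W, 90°S): lon 154.30267, lat 84.66896.
Field: lon ⌊154.30267/20⌋ = 7 → H; lat ⌊84.66896/10⌋ = 8 → I.
Square: lon ⌊14.30267/2⌋ = 7; lat ⌊4.66896/1⌋ = 4.
Subsquare: lon ⌊0.30267/0.0833333⌋ = 3 → d; lat ⌊0.66896/0.0416667⌋ = 16 → q.
Extended square: lon ⌊0.05267/0.00833333⌋ = 6; lat ⌊0.00229/0.00416667⌋ = 0.

HI74dq60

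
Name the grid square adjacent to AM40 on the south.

AL49

Latitude square 0; −1 → -1, wraps to 9, carry into field.
Latitude field M = 12; −1 → 11 = L.
The longitude characters are unchanged.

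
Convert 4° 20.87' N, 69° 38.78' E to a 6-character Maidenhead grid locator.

Shift to the Maidenhead origin (180°W, 90°S): lon 249.6463, lat 94.3478.
Field: 249.6463/20 → 12 → M, 94.3478/10 → 9 → J; chars MJ.
Square: 9.6463/2 → 4, 4.3478/1 → 4; chars 44.
Subsquare: 1.6463/0.0833333 → 19 → t, 0.3478/0.0416667 → 8 → i; chars ti.

MJ44ti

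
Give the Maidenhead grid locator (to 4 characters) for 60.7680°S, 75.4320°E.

Shift to the Maidenhead origin (180°W, 90°S): lon 255.43, lat 29.23.
Field: 255.43/20 → 12 → M, 29.23/10 → 2 → C; chars MC.
Square: 15.43/2 → 7, 9.23/1 → 9; chars 79.

MC79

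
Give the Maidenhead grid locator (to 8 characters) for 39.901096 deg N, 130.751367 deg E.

PM59jv06

Add 180° to longitude and 90° to latitude: 310.75137, 129.90110.
Field (20°×10°, letters A–R): 310.75137/20 → 15 → P, 129.90110/10 → 12 → M; chars PM.
Square (2°×1°, digits 0–9): 10.75137/2 → 5, 9.90110/1 → 9; chars 59.
Subsquare (5′×2.5′, letters a–x): 0.75137/0.0833333 → 9 → j, 0.90110/0.0416667 → 21 → v; chars jv.
Extended square (30″×15″, digits 0–9): 0.00137/0.00833333 → 0, 0.02610/0.00416667 → 6; chars 06.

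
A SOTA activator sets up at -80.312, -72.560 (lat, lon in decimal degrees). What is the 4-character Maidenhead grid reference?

FA39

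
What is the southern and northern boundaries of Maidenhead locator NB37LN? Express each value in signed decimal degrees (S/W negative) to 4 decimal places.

Field N=13, B=1: +13·20° lon, +1·10° lat → SW at lon 80°, lat -80°.
Square 3, 7: +3·2° lon, +7·1° lat → SW at lon 86°, lat -73°.
Subsquare l=11, n=13: +11·0.0833333° lon, +13·0.0416667° lat → SW at lon 86.9167°, lat -72.4583°.
Cell spans 0.0833333° lon × 0.0416667° lat.
south -72.4583, north -72.4167.

-72.4583, -72.4167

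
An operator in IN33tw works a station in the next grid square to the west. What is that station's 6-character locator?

Longitude subsquare t = 19; −1 → 18 = s.
The latitude characters are unchanged.

IN33sw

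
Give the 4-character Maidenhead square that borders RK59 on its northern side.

Latitude square 9; +1 → 10, wraps to 0, carry into field.
Latitude field K = 10; +1 → 11 = L.
The longitude characters are unchanged.

RL50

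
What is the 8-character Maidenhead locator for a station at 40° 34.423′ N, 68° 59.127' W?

FN50mn17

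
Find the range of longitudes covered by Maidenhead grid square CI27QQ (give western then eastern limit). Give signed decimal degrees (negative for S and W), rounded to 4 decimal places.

Field C=2, I=8: +2·20° lon, +8·10° lat → SW at lon -140°, lat -10°.
Square 2, 7: +2·2° lon, +7·1° lat → SW at lon -136°, lat -3°.
Subsquare q=16, q=16: +16·0.0833333° lon, +16·0.0416667° lat → SW at lon -134.667°, lat -2.33333°.
Cell spans 0.0833333° lon × 0.0416667° lat.
west -134.6667, east -134.5833.

-134.6667, -134.5833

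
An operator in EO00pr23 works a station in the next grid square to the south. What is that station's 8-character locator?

EO00pr22

Latitude extended square 3; −1 → 2.
The longitude characters are unchanged.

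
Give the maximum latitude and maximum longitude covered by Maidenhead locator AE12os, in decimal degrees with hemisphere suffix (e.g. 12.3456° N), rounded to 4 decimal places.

Field A=0, E=4: +0·20° lon, +4·10° lat → SW at lon -180°, lat -50°.
Square 1, 2: +1·2° lon, +2·1° lat → SW at lon -178°, lat -48°.
Subsquare o=14, s=18: +14·0.0833333° lon, +18·0.0416667° lat → SW at lon -176.833°, lat -47.25°.
Cell spans 0.0833333° lon × 0.0416667° lat. NE corner is SW corner plus one full cell.
latitude 47.2083° S, longitude 176.7500° W.

47.2083° S, 176.7500° W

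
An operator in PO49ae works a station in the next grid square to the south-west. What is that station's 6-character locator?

Longitude subsquare a = 0; −1 → -1, wraps to 23 = x, carry into square.
Longitude square 4; −1 → 3.
Latitude subsquare e = 4; −1 → 3 = d.

PO39xd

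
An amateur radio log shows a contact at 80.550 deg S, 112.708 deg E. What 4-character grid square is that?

Offset from 180°W / 90°S: lon 292.71°, lat 9.45°.
Field: lon ⌊292.71/20⌋ = 14 → O; lat ⌊9.45/10⌋ = 0 → A.
Square: lon ⌊12.71/2⌋ = 6; lat ⌊9.45/1⌋ = 9.

OA69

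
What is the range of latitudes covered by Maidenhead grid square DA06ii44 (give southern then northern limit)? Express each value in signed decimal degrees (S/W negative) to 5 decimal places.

Field D=3, A=0: +3·20° lon, +0·10° lat → SW at lon -120°, lat -90°.
Square 0, 6: +0·2° lon, +6·1° lat → SW at lon -120°, lat -84°.
Subsquare i=8, i=8: +8·0.0833333° lon, +8·0.0416667° lat → SW at lon -119.333°, lat -83.6667°.
Extended square 4, 4: +4·0.00833333° lon, +4·0.00416667° lat → SW at lon -119.3°, lat -83.65°.
Cell spans 0.00833333° lon × 0.00416667° lat.
south -83.65000, north -83.64583.

-83.65000, -83.64583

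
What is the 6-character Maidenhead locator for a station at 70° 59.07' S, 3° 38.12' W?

IB89ea

Shift to the Maidenhead origin (180°W, 90°S): lon 176.3647, lat 19.0155.
Field: lon ⌊176.3647/20⌋ = 8 → I; lat ⌊19.0155/10⌋ = 1 → B.
Square: lon ⌊16.3647/2⌋ = 8; lat ⌊9.0155/1⌋ = 9.
Subsquare: lon ⌊0.3647/0.0833333⌋ = 4 → e; lat ⌊0.0155/0.0416667⌋ = 0 → a.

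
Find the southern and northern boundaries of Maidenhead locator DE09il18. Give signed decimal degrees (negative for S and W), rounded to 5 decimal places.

Field D=3, E=4: +3·20° lon, +4·10° lat → SW at lon -120°, lat -50°.
Square 0, 9: +0·2° lon, +9·1° lat → SW at lon -120°, lat -41°.
Subsquare i=8, l=11: +8·0.0833333° lon, +11·0.0416667° lat → SW at lon -119.333°, lat -40.5417°.
Extended square 1, 8: +1·0.00833333° lon, +8·0.00416667° lat → SW at lon -119.325°, lat -40.5083°.
Cell spans 0.00833333° lon × 0.00416667° lat.
south -40.50833, north -40.50417.

-40.50833, -40.50417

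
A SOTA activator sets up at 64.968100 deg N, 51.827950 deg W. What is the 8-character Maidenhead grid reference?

GP44cx02

Add 180° to longitude and 90° to latitude: 128.17205, 154.96810.
Field: lon ⌊128.17205/20⌋ = 6 → G; lat ⌊154.96810/10⌋ = 15 → P.
Square: lon ⌊8.17205/2⌋ = 4; lat ⌊4.96810/1⌋ = 4.
Subsquare: lon ⌊0.17205/0.0833333⌋ = 2 → c; lat ⌊0.96810/0.0416667⌋ = 23 → x.
Extended square: lon ⌊0.00538/0.00833333⌋ = 0; lat ⌊0.00977/0.00416667⌋ = 2.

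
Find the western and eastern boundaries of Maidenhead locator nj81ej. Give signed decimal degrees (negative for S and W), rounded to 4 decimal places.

Field N=13, J=9: +13·20° lon, +9·10° lat → SW at lon 80°, lat 0°.
Square 8, 1: +8·2° lon, +1·1° lat → SW at lon 96°, lat 1°.
Subsquare e=4, j=9: +4·0.0833333° lon, +9·0.0416667° lat → SW at lon 96.3333°, lat 1.375°.
Cell spans 0.0833333° lon × 0.0416667° lat.
west 96.3333, east 96.4167.

96.3333, 96.4167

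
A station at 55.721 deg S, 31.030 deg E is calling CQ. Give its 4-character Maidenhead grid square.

Shift to the Maidenhead origin (180°W, 90°S): lon 211.03, lat 34.28.
Field: 211.03/20 → 10 → K, 34.28/10 → 3 → D; chars KD.
Square: 11.03/2 → 5, 4.28/1 → 4; chars 54.

KD54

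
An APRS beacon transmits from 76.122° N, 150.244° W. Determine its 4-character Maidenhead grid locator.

Offset from 180°W / 90°S: lon 29.76°, lat 166.12°.
Field: lon ⌊29.76/20⌋ = 1 → B; lat ⌊166.12/10⌋ = 16 → Q.
Square: lon ⌊9.76/2⌋ = 4; lat ⌊6.12/1⌋ = 6.

BQ46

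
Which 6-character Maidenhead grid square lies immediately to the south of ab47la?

AB46lx

Latitude subsquare a = 0; −1 → -1, wraps to 23 = x, carry into square.
Latitude square 7; −1 → 6.
The longitude characters are unchanged.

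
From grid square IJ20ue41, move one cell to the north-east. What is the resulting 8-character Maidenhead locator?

IJ20ue52

Longitude extended square 4; +1 → 5.
Latitude extended square 1; +1 → 2.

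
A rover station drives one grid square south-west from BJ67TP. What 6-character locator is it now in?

BJ67so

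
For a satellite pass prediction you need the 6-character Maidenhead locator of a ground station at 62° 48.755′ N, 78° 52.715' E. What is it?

Shift to the Maidenhead origin (180°W, 90°S): lon 258.8786, lat 152.8126.
Field: 258.8786/20 → 12 → M, 152.8126/10 → 15 → P; chars MP.
Square: 18.8786/2 → 9, 2.8126/1 → 2; chars 92.
Subsquare: 0.8786/0.0833333 → 10 → k, 0.8126/0.0416667 → 19 → t; chars kt.

MP92kt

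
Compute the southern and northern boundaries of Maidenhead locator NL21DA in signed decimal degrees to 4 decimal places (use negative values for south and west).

Field N=13, L=11: +13·20° lon, +11·10° lat → SW at lon 80°, lat 20°.
Square 2, 1: +2·2° lon, +1·1° lat → SW at lon 84°, lat 21°.
Subsquare d=3, a=0: +3·0.0833333° lon, +0·0.0416667° lat → SW at lon 84.25°, lat 21°.
Cell spans 0.0833333° lon × 0.0416667° lat.
south 21.0000, north 21.0417.

21.0000, 21.0417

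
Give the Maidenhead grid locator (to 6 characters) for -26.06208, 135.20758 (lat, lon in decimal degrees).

Shift to the Maidenhead origin (180°W, 90°S): lon 315.2076, lat 63.9379.
Field: lon ⌊315.2076/20⌋ = 15 → P; lat ⌊63.9379/10⌋ = 6 → G.
Square: lon ⌊15.2076/2⌋ = 7; lat ⌊3.9379/1⌋ = 3.
Subsquare: lon ⌊1.2076/0.0833333⌋ = 14 → o; lat ⌊0.9379/0.0416667⌋ = 22 → w.

PG73ow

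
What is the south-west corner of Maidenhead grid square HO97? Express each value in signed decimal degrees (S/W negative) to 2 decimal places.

Field H=7, O=14: +7·20° lon, +14·10° lat → SW at lon -40°, lat 50°.
Square 9, 7: +9·2° lon, +7·1° lat → SW at lon -22°, lat 57°.
latitude 57.00, longitude -22.00.

57.00, -22.00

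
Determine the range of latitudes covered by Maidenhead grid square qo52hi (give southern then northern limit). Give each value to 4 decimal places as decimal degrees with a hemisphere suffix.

52.3333° N, 52.3750° N

Field Q=16, O=14: +16·20° lon, +14·10° lat → SW at lon 140°, lat 50°.
Square 5, 2: +5·2° lon, +2·1° lat → SW at lon 150°, lat 52°.
Subsquare h=7, i=8: +7·0.0833333° lon, +8·0.0416667° lat → SW at lon 150.583°, lat 52.3333°.
Cell spans 0.0833333° lon × 0.0416667° lat.
south 52.3333° N, north 52.3750° N.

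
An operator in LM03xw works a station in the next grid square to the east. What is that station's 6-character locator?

LM13aw

Longitude subsquare x = 23; +1 → 24, wraps to 0 = a, carry into square.
Longitude square 0; +1 → 1.
The latitude characters are unchanged.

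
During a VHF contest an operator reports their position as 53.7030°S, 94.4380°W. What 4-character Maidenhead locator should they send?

Add 180° to longitude and 90° to latitude: 85.56, 36.30.
Field: lon ⌊85.56/20⌋ = 4 → E; lat ⌊36.30/10⌋ = 3 → D.
Square: lon ⌊5.56/2⌋ = 2; lat ⌊6.30/1⌋ = 6.

ED26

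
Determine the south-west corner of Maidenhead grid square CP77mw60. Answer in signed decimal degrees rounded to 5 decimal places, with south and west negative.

67.91667, -124.95000

Field C=2, P=15: +2·20° lon, +15·10° lat → SW at lon -140°, lat 60°.
Square 7, 7: +7·2° lon, +7·1° lat → SW at lon -126°, lat 67°.
Subsquare m=12, w=22: +12·0.0833333° lon, +22·0.0416667° lat → SW at lon -125°, lat 67.9167°.
Extended square 6, 0: +6·0.00833333° lon, +0·0.00416667° lat → SW at lon -124.95°, lat 67.9167°.
latitude 67.91667, longitude -124.95000.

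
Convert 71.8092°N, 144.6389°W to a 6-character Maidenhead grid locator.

Shift to the Maidenhead origin (180°W, 90°S): lon 35.3611, lat 161.8092.
Field: lon ⌊35.3611/20⌋ = 1 → B; lat ⌊161.8092/10⌋ = 16 → Q.
Square: lon ⌊15.3611/2⌋ = 7; lat ⌊1.8092/1⌋ = 1.
Subsquare: lon ⌊1.3611/0.0833333⌋ = 16 → q; lat ⌊0.8092/0.0416667⌋ = 19 → t.

BQ71qt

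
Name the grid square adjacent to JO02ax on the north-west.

Longitude subsquare a = 0; −1 → -1, wraps to 23 = x, carry into square.
Longitude square 0; −1 → -1, wraps to 9, carry into field.
Longitude field J = 9; −1 → 8 = I.
Latitude subsquare x = 23; +1 → 24, wraps to 0 = a, carry into square.
Latitude square 2; +1 → 3.

IO93xa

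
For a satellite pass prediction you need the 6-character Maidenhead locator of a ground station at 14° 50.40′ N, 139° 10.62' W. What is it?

Shift to the Maidenhead origin (180°W, 90°S): lon 40.8230, lat 104.8400.
Field (20°×10°, letters A–R): lon ⌊40.8230/20⌋ = 2 → C; lat ⌊104.8400/10⌋ = 10 → K.
Square (2°×1°, digits 0–9): lon ⌊0.8230/2⌋ = 0; lat ⌊4.8400/1⌋ = 4.
Subsquare (5′×2.5′, letters a–x): lon ⌊0.8230/0.0833333⌋ = 9 → j; lat ⌊0.8400/0.0416667⌋ = 20 → u.

CK04ju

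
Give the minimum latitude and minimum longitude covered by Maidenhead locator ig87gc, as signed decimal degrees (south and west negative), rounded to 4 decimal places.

-22.9167, -3.5000

Field I=8, G=6: +8·20° lon, +6·10° lat → SW at lon -20°, lat -30°.
Square 8, 7: +8·2° lon, +7·1° lat → SW at lon -4°, lat -23°.
Subsquare g=6, c=2: +6·0.0833333° lon, +2·0.0416667° lat → SW at lon -3.5°, lat -22.9167°.
latitude -22.9167, longitude -3.5000.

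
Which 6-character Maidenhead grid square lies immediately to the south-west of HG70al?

HG60xk

Longitude subsquare a = 0; −1 → -1, wraps to 23 = x, carry into square.
Longitude square 7; −1 → 6.
Latitude subsquare l = 11; −1 → 10 = k.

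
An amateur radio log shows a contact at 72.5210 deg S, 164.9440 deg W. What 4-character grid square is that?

Add 180° to longitude and 90° to latitude: 15.06, 17.48.
Field (20°×10°, letters A–R): 15.06/20 → 0 → A, 17.48/10 → 1 → B; chars AB.
Square (2°×1°, digits 0–9): 15.06/2 → 7, 7.48/1 → 7; chars 77.

AB77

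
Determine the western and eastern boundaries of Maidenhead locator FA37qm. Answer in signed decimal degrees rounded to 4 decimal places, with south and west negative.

Field F=5, A=0: +5·20° lon, +0·10° lat → SW at lon -80°, lat -90°.
Square 3, 7: +3·2° lon, +7·1° lat → SW at lon -74°, lat -83°.
Subsquare q=16, m=12: +16·0.0833333° lon, +12·0.0416667° lat → SW at lon -72.6667°, lat -82.5°.
Cell spans 0.0833333° lon × 0.0416667° lat.
west -72.6667, east -72.5833.

-72.6667, -72.5833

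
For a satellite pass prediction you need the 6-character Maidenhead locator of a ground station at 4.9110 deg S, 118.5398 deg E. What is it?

OI95gc

Shift to the Maidenhead origin (180°W, 90°S): lon 298.5398, lat 85.0890.
Field: lon ⌊298.5398/20⌋ = 14 → O; lat ⌊85.0890/10⌋ = 8 → I.
Square: lon ⌊18.5398/2⌋ = 9; lat ⌊5.0890/1⌋ = 5.
Subsquare: lon ⌊0.5398/0.0833333⌋ = 6 → g; lat ⌊0.0890/0.0416667⌋ = 2 → c.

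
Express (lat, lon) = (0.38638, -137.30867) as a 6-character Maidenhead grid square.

CJ10ij

Add 180° to longitude and 90° to latitude: 42.6913, 90.3864.
Field: lon ⌊42.6913/20⌋ = 2 → C; lat ⌊90.3864/10⌋ = 9 → J.
Square: lon ⌊2.6913/2⌋ = 1; lat ⌊0.3864/1⌋ = 0.
Subsquare: lon ⌊0.6913/0.0833333⌋ = 8 → i; lat ⌊0.3864/0.0416667⌋ = 9 → j.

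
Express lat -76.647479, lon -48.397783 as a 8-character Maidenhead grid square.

Offset from 180°W / 90°S: lon 131.60222°, lat 13.35252°.
Field: lon ⌊131.60222/20⌋ = 6 → G; lat ⌊13.35252/10⌋ = 1 → B.
Square: lon ⌊11.60222/2⌋ = 5; lat ⌊3.35252/1⌋ = 3.
Subsquare: lon ⌊1.60222/0.0833333⌋ = 19 → t; lat ⌊0.35252/0.0416667⌋ = 8 → i.
Extended square: lon ⌊0.01888/0.00833333⌋ = 2; lat ⌊0.01919/0.00416667⌋ = 4.

GB53ti24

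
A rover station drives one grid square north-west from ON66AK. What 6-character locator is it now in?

ON56xl

Longitude subsquare a = 0; −1 → -1, wraps to 23 = x, carry into square.
Longitude square 6; −1 → 5.
Latitude subsquare k = 10; +1 → 11 = l.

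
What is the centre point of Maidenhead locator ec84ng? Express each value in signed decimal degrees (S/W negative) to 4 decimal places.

-65.7292, -82.8750

Field E=4, C=2: +4·20° lon, +2·10° lat → SW at lon -100°, lat -70°.
Square 8, 4: +8·2° lon, +4·1° lat → SW at lon -84°, lat -66°.
Subsquare n=13, g=6: +13·0.0833333° lon, +6·0.0416667° lat → SW at lon -82.9167°, lat -65.75°.
Cell spans 0.0833333° lon × 0.0416667° lat. Centre is SW corner plus half of each.
latitude -65.7292, longitude -82.8750.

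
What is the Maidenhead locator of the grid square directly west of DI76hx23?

DI76hx13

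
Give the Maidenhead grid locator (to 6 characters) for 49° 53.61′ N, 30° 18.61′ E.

KN59dv

Offset from 180°W / 90°S: lon 210.3102°, lat 139.8935°.
Field: 210.3102/20 → 10 → K, 139.8935/10 → 13 → N; chars KN.
Square: 10.3102/2 → 5, 9.8935/1 → 9; chars 59.
Subsquare: 0.3102/0.0833333 → 3 → d, 0.8935/0.0416667 → 21 → v; chars dv.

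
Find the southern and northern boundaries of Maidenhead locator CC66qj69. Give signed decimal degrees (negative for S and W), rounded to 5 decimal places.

Field C=2, C=2: +2·20° lon, +2·10° lat → SW at lon -140°, lat -70°.
Square 6, 6: +6·2° lon, +6·1° lat → SW at lon -128°, lat -64°.
Subsquare q=16, j=9: +16·0.0833333° lon, +9·0.0416667° lat → SW at lon -126.667°, lat -63.625°.
Extended square 6, 9: +6·0.00833333° lon, +9·0.00416667° lat → SW at lon -126.617°, lat -63.5875°.
Cell spans 0.00833333° lon × 0.00416667° lat.
south -63.58750, north -63.58333.

-63.58750, -63.58333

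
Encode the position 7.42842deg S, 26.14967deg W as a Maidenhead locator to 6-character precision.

HI62wn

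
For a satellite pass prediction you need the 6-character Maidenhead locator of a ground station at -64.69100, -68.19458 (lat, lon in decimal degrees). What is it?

FC55vh

Offset from 180°W / 90°S: lon 111.8054°, lat 25.3090°.
Field: lon ⌊111.8054/20⌋ = 5 → F; lat ⌊25.3090/10⌋ = 2 → C.
Square: lon ⌊11.8054/2⌋ = 5; lat ⌊5.3090/1⌋ = 5.
Subsquare: lon ⌊1.8054/0.0833333⌋ = 21 → v; lat ⌊0.3090/0.0416667⌋ = 7 → h.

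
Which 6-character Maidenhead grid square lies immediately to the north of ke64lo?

KE64lp

Latitude subsquare o = 14; +1 → 15 = p.
The longitude characters are unchanged.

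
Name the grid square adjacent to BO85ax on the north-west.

Longitude subsquare a = 0; −1 → -1, wraps to 23 = x, carry into square.
Longitude square 8; −1 → 7.
Latitude subsquare x = 23; +1 → 24, wraps to 0 = a, carry into square.
Latitude square 5; +1 → 6.

BO76xa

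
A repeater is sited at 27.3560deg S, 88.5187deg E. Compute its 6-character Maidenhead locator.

NG42gp

Offset from 180°W / 90°S: lon 268.5187°, lat 62.6440°.
Field (20°×10°, letters A–R): lon ⌊268.5187/20⌋ = 13 → N; lat ⌊62.6440/10⌋ = 6 → G.
Square (2°×1°, digits 0–9): lon ⌊8.5187/2⌋ = 4; lat ⌊2.6440/1⌋ = 2.
Subsquare (5′×2.5′, letters a–x): lon ⌊0.5187/0.0833333⌋ = 6 → g; lat ⌊0.6440/0.0416667⌋ = 15 → p.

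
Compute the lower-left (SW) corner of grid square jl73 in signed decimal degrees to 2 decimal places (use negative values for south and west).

23.00, 14.00

Field J=9, L=11: +9·20° lon, +11·10° lat → SW at lon 0°, lat 20°.
Square 7, 3: +7·2° lon, +3·1° lat → SW at lon 14°, lat 23°.
latitude 23.00, longitude 14.00.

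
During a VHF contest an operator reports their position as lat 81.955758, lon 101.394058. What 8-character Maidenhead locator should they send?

OR01qw79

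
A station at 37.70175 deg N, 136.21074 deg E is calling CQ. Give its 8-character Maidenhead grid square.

PM87cq58

Offset from 180°W / 90°S: lon 316.21074°, lat 127.70175°.
Field: 316.21074/20 → 15 → P, 127.70175/10 → 12 → M; chars PM.
Square: 16.21074/2 → 8, 7.70175/1 → 7; chars 87.
Subsquare: 0.21074/0.0833333 → 2 → c, 0.70175/0.0416667 → 16 → q; chars cq.
Extended square: 0.04407/0.00833333 → 5, 0.03508/0.00416667 → 8; chars 58.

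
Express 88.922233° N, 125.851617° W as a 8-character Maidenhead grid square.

Add 180° to longitude and 90° to latitude: 54.14838, 178.92223.
Field: 54.14838/20 → 2 → C, 178.92223/10 → 17 → R; chars CR.
Square: 14.14838/2 → 7, 8.92223/1 → 8; chars 78.
Subsquare: 0.14838/0.0833333 → 1 → b, 0.92223/0.0416667 → 22 → w; chars bw.
Extended square: 0.06505/0.00833333 → 7, 0.00557/0.00416667 → 1; chars 71.

CR78bw71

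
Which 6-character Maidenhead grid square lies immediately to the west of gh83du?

GH83cu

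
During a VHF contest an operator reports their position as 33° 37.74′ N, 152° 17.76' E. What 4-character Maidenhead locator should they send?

Add 180° to longitude and 90° to latitude: 332.30, 123.63.
Field (20°×10°, letters A–R): 332.30/20 → 16 → Q, 123.63/10 → 12 → M; chars QM.
Square (2°×1°, digits 0–9): 12.30/2 → 6, 3.63/1 → 3; chars 63.

QM63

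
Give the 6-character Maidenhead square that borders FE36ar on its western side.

Longitude subsquare a = 0; −1 → -1, wraps to 23 = x, carry into square.
Longitude square 3; −1 → 2.
The latitude characters are unchanged.

FE26xr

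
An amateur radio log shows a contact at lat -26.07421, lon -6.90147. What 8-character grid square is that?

IG63nw12

Offset from 180°W / 90°S: lon 173.09853°, lat 63.92579°.
Field (20°×10°, letters A–R): 173.09853/20 → 8 → I, 63.92579/10 → 6 → G; chars IG.
Square (2°×1°, digits 0–9): 13.09853/2 → 6, 3.92579/1 → 3; chars 63.
Subsquare (5′×2.5′, letters a–x): 1.09853/0.0833333 → 13 → n, 0.92579/0.0416667 → 22 → w; chars nw.
Extended square (30″×15″, digits 0–9): 0.01520/0.00833333 → 1, 0.00912/0.00416667 → 2; chars 12.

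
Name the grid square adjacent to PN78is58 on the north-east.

PN78is69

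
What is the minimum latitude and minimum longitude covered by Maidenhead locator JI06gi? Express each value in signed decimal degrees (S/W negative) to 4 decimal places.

Field J=9, I=8: +9·20° lon, +8·10° lat → SW at lon 0°, lat -10°.
Square 0, 6: +0·2° lon, +6·1° lat → SW at lon 0°, lat -4°.
Subsquare g=6, i=8: +6·0.0833333° lon, +8·0.0416667° lat → SW at lon 0.5°, lat -3.66667°.
latitude -3.6667, longitude 0.5000.

-3.6667, 0.5000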